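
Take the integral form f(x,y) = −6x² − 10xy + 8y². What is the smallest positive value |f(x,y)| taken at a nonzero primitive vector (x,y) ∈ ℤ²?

descent: ρ → (8,10,-6)  [lands on river]
river: ρ → (-6,14,4)
river: ρ → (4,10,-12)
river: ρ → (-12,14,2)
river: ρ → (2,14,-12)
river: ρ → (-12,10,4)
river: ρ → (4,14,-6)
river: ρ → (-6,10,8)
river: ρ → (8,6,-8)
river: ρ → (-8,10,6)
river: ρ → (6,14,-4)
river: ρ → (-4,10,12)
river: ρ → (12,14,-2)
river: ρ → (-2,14,12)
river: ρ → (12,10,-4)
river: ρ → (-4,14,6)
river: ρ → (6,10,-8)
river: ρ → (-8,6,8)
closes: descent 1, river 18
min |a| on river = 2

2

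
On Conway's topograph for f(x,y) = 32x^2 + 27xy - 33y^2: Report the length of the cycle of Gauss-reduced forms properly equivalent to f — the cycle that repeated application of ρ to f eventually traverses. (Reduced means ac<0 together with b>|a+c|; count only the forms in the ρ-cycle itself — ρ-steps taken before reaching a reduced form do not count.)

D = 4953, ⌊√D⌋ = 70
river: ρ → (-33,39,26)
river: ρ → (26,65,-7)
river: ρ → (-7,61,44)
river: ρ → (44,27,-24)
river: ρ → (-24,69,2)
river: ρ → (2,67,-58)
river: ρ → (-58,49,11)
river: ρ → (11,61,-28)
river: ρ → (-28,51,21)
river: ρ → (21,33,-46)
river: ρ → (-46,59,8)
river: ρ → (8,69,-6)
river: ρ → (-6,63,41)
river: ρ → (41,19,-28)
river: ρ → (-28,37,32)
river: ρ → (32,27,-33)
ρ-cycle length = 16 (tail of 0 descent steps not counted)

16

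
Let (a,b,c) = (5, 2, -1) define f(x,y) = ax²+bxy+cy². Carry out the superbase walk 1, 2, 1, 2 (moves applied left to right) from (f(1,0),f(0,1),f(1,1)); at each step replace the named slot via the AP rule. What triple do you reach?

start (5,-1,6) = (f(1,0),f(0,1),f(1,1))
replace slot 1: 2·((-1)+6) − 5 = 5 → (5,-1,6)
replace slot 2: 2·(5+6) − (-1) = 23 → (5,23,6)
replace slot 1: 2·(23+6) − 5 = 53 → (53,23,6)
replace slot 2: 2·(53+6) − 23 = 95 → (53,95,6)

53,95,6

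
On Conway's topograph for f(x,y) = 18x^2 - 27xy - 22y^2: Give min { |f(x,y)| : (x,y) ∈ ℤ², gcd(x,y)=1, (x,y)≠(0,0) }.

descent: ρ → (-22,27,18)  [lands on river]
river: ρ → (18,45,-4)
river: ρ → (-4,43,29)
river: ρ → (29,15,-18)
river: ρ → (-18,21,26)
river: ρ → (26,31,-13)
river: ρ → (-13,47,2)
river: ρ → (2,45,-36)
river: ρ → (-36,27,11)
river: ρ → (11,39,-18)
river: ρ → (-18,33,17)
river: ρ → (17,35,-16)
river: ρ → (-16,29,23)
river: ρ → (23,17,-22)
closes: descent 1, river 14
min |a| on river = 2

2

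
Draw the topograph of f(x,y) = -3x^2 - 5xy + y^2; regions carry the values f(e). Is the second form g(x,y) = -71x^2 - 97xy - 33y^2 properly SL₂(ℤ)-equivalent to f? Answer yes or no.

D₁ = 37, D₂ = 37
river cycle of f (length 6): (1, 5, -3), (-3, 1, 3), (3, 5, -1), (-1, 5, 3), (3, 1, -3), (-3, 5, 1)
river cycle of g (length 6): (1, 5, -3), (-3, 1, 3), (3, 5, -1), (-1, 5, 3), (3, 1, -3), (-3, 5, 1)
cycles coincide ⇒ equivalent

yes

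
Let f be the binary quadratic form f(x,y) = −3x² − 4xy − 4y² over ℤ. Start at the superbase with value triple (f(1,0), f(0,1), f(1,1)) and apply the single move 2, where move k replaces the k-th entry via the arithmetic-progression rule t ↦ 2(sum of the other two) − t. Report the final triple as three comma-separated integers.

start (-3,-4,-11) = (f(1,0),f(0,1),f(1,1))
replace slot 2: 2·((-3)+(-11)) − (-4) = -24 → (-3,-24,-11)

-3,-24,-11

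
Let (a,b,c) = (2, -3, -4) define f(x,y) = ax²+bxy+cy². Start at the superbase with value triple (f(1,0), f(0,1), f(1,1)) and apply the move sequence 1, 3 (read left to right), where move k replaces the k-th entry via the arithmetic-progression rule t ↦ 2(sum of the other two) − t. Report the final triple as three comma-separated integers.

start (2,-4,-5) = (f(1,0),f(0,1),f(1,1))
replace slot 1: 2·((-4)+(-5)) − 2 = -20 → (-20,-4,-5)
replace slot 3: 2·((-20)+(-4)) − (-5) = -43 → (-20,-4,-43)

-20,-4,-43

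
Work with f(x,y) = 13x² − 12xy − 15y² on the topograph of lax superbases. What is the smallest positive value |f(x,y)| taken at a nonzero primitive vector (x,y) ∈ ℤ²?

descent: ρ → (-15,12,13)  [lands on river]
river: ρ → (13,14,-14)
river: ρ → (-14,14,13)
river: ρ → (13,12,-15)
river: ρ → (-15,18,10)
river: ρ → (10,22,-11)
river: ρ → (-11,22,10)
river: ρ → (10,18,-15)
closes: descent 1, river 8
min |a| on river = 10

10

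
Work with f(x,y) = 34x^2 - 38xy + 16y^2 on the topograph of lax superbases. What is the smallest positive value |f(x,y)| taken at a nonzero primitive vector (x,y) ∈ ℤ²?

translate: b→30 (≡-38 mod 68), so (34,-38,16)→(34,30,12)
flip: (34,30,12)→(12,-30,34)
translate: b→-6 (≡-30 mod 24), so (12,-30,34)→(12,-6,16)
reduced (well bottom): (12,-6,16) with a≤c, −a<b≤a
well minimum = a = 12

12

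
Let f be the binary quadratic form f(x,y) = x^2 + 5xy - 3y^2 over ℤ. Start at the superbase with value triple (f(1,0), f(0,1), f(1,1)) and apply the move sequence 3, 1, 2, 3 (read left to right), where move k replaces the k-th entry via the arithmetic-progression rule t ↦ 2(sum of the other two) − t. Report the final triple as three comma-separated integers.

start (1,-3,3) = (f(1,0),f(0,1),f(1,1))
replace slot 3: 2·(1+(-3)) − 3 = -7 → (1,-3,-7)
replace slot 1: 2·((-3)+(-7)) − 1 = -21 → (-21,-3,-7)
replace slot 2: 2·((-21)+(-7)) − (-3) = -53 → (-21,-53,-7)
replace slot 3: 2·((-21)+(-53)) − (-7) = -141 → (-21,-53,-141)

-21,-53,-141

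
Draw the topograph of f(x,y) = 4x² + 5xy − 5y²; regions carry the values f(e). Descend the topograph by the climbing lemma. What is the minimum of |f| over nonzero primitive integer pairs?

river: ρ → (-5,5,4)
river: ρ → (4,3,-6)
river: ρ → (-6,9,1)
river: ρ → (1,9,-6)
river: ρ → (-6,3,4)
river: ρ → (4,5,-5)
closes: descent 0, river 6
min |a| on river = 1

1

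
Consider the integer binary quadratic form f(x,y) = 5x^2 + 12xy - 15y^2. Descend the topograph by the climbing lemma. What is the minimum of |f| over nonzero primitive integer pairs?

river: ρ → (-15,18,2)
river: ρ → (2,18,-15)
river: ρ → (-15,12,5)
river: ρ → (5,18,-6)
river: ρ → (-6,18,5)
river: ρ → (5,12,-15)
closes: descent 0, river 6
min |a| on river = 2

2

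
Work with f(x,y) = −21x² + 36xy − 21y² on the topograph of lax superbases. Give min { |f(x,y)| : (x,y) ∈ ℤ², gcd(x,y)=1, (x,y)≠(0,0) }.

translate: b→6 (≡-36 mod 42), so (21,-36,21)→(21,6,6)
flip: (21,6,6)→(6,-6,21)
translate: b→6 (≡-6 mod 12), so (6,-6,21)→(6,6,21)
reduced (well bottom): (6,6,21) with a≤c, −a<b≤a
well minimum |f| = |-6| = 6 (negative-definite)

6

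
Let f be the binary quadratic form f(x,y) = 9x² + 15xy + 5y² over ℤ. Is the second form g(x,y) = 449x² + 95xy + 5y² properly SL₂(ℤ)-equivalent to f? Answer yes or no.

D₁ = 45, D₂ = 45
river cycle of f (length 2): (5, 5, -1), (-1, 5, 5)
river cycle of g (length 2): (5, 5, -1), (-1, 5, 5)
cycles coincide ⇒ equivalent

yes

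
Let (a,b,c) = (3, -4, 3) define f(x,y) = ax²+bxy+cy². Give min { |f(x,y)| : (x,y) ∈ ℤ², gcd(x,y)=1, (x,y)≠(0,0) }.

translate: b→2 (≡-4 mod 6), so (3,-4,3)→(3,2,2)
flip: (3,2,2)→(2,-2,3)
translate: b→2 (≡-2 mod 4), so (2,-2,3)→(2,2,3)
reduced (well bottom): (2,2,3) with a≤c, −a<b≤a
well minimum = a = 2

2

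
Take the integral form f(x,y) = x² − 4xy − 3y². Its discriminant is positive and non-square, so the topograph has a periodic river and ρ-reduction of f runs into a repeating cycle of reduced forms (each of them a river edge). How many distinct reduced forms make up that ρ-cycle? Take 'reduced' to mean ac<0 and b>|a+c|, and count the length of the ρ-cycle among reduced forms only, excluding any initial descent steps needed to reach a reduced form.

D = 28, ⌊√D⌋ = 5
descent: ρ → (-3,4,1)  [lands on river]
river: ρ → (1,4,-3)
river: ρ → (-3,2,2)
river: ρ → (2,2,-3)
ρ-cycle length = 4 (tail of 1 descent step not counted)

4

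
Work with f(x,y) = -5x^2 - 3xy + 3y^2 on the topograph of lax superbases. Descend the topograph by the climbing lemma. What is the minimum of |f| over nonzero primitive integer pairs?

descent: ρ → (3,3,-5)  [lands on river]
river: ρ → (-5,7,1)
river: ρ → (1,7,-5)
river: ρ → (-5,3,3)
closes: descent 1, river 4
min |a| on river = 1

1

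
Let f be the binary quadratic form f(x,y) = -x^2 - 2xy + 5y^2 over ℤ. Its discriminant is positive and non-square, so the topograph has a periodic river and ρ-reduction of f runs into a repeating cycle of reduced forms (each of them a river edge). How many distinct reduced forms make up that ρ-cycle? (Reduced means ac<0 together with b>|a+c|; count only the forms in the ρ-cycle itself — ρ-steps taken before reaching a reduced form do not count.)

D = 24, ⌊√D⌋ = 4
descent: ρ → (5,2,-1)
descent: ρ → (-1,4,2)  [lands on river]
river: ρ → (2,4,-1)
ρ-cycle length = 2 (tail of 2 descent steps not counted)

2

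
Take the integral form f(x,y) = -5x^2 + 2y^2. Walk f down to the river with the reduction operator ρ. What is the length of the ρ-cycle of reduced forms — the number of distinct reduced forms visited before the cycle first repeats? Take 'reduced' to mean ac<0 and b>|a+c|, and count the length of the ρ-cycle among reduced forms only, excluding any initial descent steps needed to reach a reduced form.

D = 40, ⌊√D⌋ = 6
descent: ρ → (2,4,-3)  [lands on river]
river: ρ → (-3,2,3)
river: ρ → (3,4,-2)
river: ρ → (-2,4,3)
river: ρ → (3,2,-3)
river: ρ → (-3,4,2)
ρ-cycle length = 6 (tail of 1 descent step not counted)

6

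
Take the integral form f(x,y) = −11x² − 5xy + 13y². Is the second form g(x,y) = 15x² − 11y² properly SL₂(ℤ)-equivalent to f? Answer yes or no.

D₁ = 597, D₂ = 660
discriminants differ ⇒ not SL₂(ℤ)-equivalent

no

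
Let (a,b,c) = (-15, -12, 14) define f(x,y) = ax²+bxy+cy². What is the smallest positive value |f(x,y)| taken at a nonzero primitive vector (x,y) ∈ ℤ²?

descent: ρ → (14,12,-15)  [lands on river]
river: ρ → (-15,18,11)
river: ρ → (11,26,-7)
river: ρ → (-7,30,3)
river: ρ → (3,30,-7)
river: ρ → (-7,26,11)
river: ρ → (11,18,-15)
river: ρ → (-15,12,14)
river: ρ → (14,16,-13)
river: ρ → (-13,10,17)
river: ρ → (17,24,-6)
river: ρ → (-6,24,17)
river: ρ → (17,10,-13)
river: ρ → (-13,16,14)
closes: descent 1, river 14
min |a| on river = 3

3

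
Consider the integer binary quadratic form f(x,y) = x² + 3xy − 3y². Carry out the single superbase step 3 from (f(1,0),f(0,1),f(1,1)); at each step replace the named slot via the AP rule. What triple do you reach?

start (1,-3,1) = (f(1,0),f(0,1),f(1,1))
replace slot 3: 2·(1+(-3)) − 1 = -5 → (1,-3,-5)

1,-3,-5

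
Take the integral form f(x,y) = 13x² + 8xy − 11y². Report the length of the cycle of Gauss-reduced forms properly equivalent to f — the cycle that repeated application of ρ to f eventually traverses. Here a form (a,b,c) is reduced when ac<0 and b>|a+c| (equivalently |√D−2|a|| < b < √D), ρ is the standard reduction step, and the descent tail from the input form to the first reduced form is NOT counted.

D = 636, ⌊√D⌋ = 25
river: ρ → (-11,14,10)
river: ρ → (10,6,-15)
river: ρ → (-15,24,1)
river: ρ → (1,24,-15)
river: ρ → (-15,6,10)
river: ρ → (10,14,-11)
river: ρ → (-11,8,13)
river: ρ → (13,18,-6)
river: ρ → (-6,18,13)
river: ρ → (13,8,-11)
ρ-cycle length = 10 (tail of 0 descent steps not counted)

10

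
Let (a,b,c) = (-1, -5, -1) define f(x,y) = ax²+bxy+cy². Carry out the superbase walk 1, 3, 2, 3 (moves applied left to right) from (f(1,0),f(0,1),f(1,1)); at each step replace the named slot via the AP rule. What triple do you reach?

start (-1,-1,-7) = (f(1,0),f(0,1),f(1,1))
replace slot 1: 2·((-1)+(-7)) − (-1) = -15 → (-15,-1,-7)
replace slot 3: 2·((-15)+(-1)) − (-7) = -25 → (-15,-1,-25)
replace slot 2: 2·((-15)+(-25)) − (-1) = -79 → (-15,-79,-25)
replace slot 3: 2·((-15)+(-79)) − (-25) = -163 → (-15,-79,-163)

-15,-79,-163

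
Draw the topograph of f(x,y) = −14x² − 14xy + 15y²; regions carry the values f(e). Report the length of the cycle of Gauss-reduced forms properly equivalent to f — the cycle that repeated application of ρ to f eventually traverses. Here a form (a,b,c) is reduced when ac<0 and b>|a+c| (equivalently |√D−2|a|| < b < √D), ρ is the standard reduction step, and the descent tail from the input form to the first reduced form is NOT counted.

D = 1036, ⌊√D⌋ = 32
descent: ρ → (15,14,-14)  [lands on river]
river: ρ → (-14,14,15)
river: ρ → (15,16,-13)
river: ρ → (-13,10,18)
river: ρ → (18,26,-5)
river: ρ → (-5,24,23)
river: ρ → (23,22,-6)
river: ρ → (-6,26,15)
river: ρ → (15,4,-17)
river: ρ → (-17,30,2)
river: ρ → (2,30,-17)
river: ρ → (-17,4,15)
river: ρ → (15,26,-6)
river: ρ → (-6,22,23)
river: ρ → (23,24,-5)
river: ρ → (-5,26,18)
river: ρ → (18,10,-13)
river: ρ → (-13,16,15)
ρ-cycle length = 18 (tail of 1 descent step not counted)

18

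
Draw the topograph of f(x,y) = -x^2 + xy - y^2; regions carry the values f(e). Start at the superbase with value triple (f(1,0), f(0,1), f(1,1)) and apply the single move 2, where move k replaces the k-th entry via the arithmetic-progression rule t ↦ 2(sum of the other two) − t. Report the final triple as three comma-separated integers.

start (-1,-1,-1) = (f(1,0),f(0,1),f(1,1))
replace slot 2: 2·((-1)+(-1)) − (-1) = -3 → (-1,-3,-1)

-1,-3,-1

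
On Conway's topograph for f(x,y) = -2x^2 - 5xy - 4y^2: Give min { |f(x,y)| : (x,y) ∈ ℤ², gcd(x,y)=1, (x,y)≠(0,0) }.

translate: b→1 (≡5 mod 4), so (2,5,4)→(2,1,1)
flip: (2,1,1)→(1,-1,2)
translate: b→1 (≡-1 mod 2), so (1,-1,2)→(1,1,2)
reduced (well bottom): (1,1,2) with a≤c, −a<b≤a
well minimum |f| = |-1| = 1 (negative-definite)

1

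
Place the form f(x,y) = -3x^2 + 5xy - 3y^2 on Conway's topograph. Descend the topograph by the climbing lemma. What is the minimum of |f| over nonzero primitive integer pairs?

translate: b→1 (≡-5 mod 6), so (3,-5,3)→(3,1,1)
flip: (3,1,1)→(1,-1,3)
translate: b→1 (≡-1 mod 2), so (1,-1,3)→(1,1,3)
reduced (well bottom): (1,1,3) with a≤c, −a<b≤a
well minimum |f| = |-1| = 1 (negative-definite)

1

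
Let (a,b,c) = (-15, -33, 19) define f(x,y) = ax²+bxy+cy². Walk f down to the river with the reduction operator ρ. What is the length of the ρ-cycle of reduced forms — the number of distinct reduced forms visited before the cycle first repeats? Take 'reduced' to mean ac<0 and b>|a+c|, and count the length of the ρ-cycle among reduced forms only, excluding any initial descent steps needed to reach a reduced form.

D = 2229, ⌊√D⌋ = 47
descent: ρ → (19,33,-15)  [lands on river]
river: ρ → (-15,27,25)
river: ρ → (25,23,-17)
river: ρ → (-17,45,3)
river: ρ → (3,45,-17)
river: ρ → (-17,23,25)
river: ρ → (25,27,-15)
river: ρ → (-15,33,19)
river: ρ → (19,43,-5)
river: ρ → (-5,47,1)
river: ρ → (1,47,-5)
river: ρ → (-5,43,19)
ρ-cycle length = 12 (tail of 1 descent step not counted)

12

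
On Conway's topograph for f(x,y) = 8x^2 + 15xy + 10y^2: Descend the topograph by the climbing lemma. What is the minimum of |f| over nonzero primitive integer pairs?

translate: b→-1 (≡15 mod 16), so (8,15,10)→(8,-1,3)
flip: (8,-1,3)→(3,1,8)
reduced (well bottom): (3,1,8) with a≤c, −a<b≤a
well minimum = a = 3

3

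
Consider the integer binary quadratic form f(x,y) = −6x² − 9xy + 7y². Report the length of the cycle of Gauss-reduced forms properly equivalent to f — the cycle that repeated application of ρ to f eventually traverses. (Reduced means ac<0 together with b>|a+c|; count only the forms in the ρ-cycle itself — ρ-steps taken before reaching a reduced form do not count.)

D = 249, ⌊√D⌋ = 15
descent: ρ → (7,9,-6)  [lands on river]
river: ρ → (-6,15,1)
river: ρ → (1,15,-6)
river: ρ → (-6,9,7)
river: ρ → (7,5,-8)
river: ρ → (-8,11,4)
river: ρ → (4,13,-5)
river: ρ → (-5,7,10)
river: ρ → (10,13,-2)
river: ρ → (-2,15,3)
river: ρ → (3,15,-2)
river: ρ → (-2,13,10)
river: ρ → (10,7,-5)
river: ρ → (-5,13,4)
river: ρ → (4,11,-8)
river: ρ → (-8,5,7)
ρ-cycle length = 16 (tail of 1 descent step not counted)

16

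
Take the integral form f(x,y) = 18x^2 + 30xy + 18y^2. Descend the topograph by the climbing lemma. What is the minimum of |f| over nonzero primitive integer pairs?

translate: b→-6 (≡30 mod 36), so (18,30,18)→(18,-6,6)
flip: (18,-6,6)→(6,6,18)
reduced (well bottom): (6,6,18) with a≤c, −a<b≤a
well minimum = a = 6

6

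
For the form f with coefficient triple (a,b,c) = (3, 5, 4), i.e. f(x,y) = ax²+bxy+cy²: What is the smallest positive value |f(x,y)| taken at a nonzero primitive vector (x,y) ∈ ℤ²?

translate: b→-1 (≡5 mod 6), so (3,5,4)→(3,-1,2)
flip: (3,-1,2)→(2,1,3)
reduced (well bottom): (2,1,3) with a≤c, −a<b≤a
well minimum = a = 2

2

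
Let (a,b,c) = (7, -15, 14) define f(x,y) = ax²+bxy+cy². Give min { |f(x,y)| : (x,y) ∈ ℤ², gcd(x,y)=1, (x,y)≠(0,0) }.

translate: b→-1 (≡-15 mod 14), so (7,-15,14)→(7,-1,6)
flip: (7,-1,6)→(6,1,7)
reduced (well bottom): (6,1,7) with a≤c, −a<b≤a
well minimum = a = 6

6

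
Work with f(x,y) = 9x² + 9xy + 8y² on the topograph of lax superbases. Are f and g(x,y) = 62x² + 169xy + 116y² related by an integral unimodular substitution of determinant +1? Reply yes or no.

D₁ = -207, D₂ = -207
f: flip: (9,9,8)→(8,-9,9)
f: translate: b→7 (≡-9 mod 16), so (8,-9,9)→(8,7,8)
f: reduced (well bottom): (8,7,8) with a≤c, −a<b≤a
g: translate: b→45 (≡169 mod 124), so (62,169,116)→(62,45,9)
g: flip: (62,45,9)→(9,-45,62)
g: translate: b→9 (≡-45 mod 18), so (9,-45,62)→(9,9,8)
g: flip: (9,9,8)→(8,-9,9)
g: translate: b→7 (≡-9 mod 16), so (8,-9,9)→(8,7,8)
g: reduced (well bottom): (8,7,8) with a≤c, −a<b≤a
reduced forms (8, 7, 8) vs (8, 7, 8) ⇒ equivalent

yes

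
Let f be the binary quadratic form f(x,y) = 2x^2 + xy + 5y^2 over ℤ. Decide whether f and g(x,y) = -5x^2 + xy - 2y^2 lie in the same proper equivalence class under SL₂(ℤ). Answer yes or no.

D₁ = -39, D₂ = -39
f: reduced (well bottom): (2,1,5) with a≤c, −a<b≤a
g is negative-definite; reduce −g:
−g: flip: (5,-1,2)→(2,1,5)
−g: reduced (well bottom): (2,1,5) with a≤c, −a<b≤a
flip sign back: reduced form of g is (-2,-1,-5)
reduced forms (2, 1, 5) vs (-2, -1, -5) ⇒ inequivalent

no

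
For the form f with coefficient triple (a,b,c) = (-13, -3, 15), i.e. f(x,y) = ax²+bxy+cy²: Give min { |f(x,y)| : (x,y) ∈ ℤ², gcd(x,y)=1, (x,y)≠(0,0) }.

descent: ρ → (15,3,-13)  [lands on river]
river: ρ → (-13,23,5)
river: ρ → (5,27,-3)
river: ρ → (-3,27,5)
river: ρ → (5,23,-13)
river: ρ → (-13,3,15)
river: ρ → (15,27,-1)
river: ρ → (-1,27,15)
closes: descent 1, river 8
min |a| on river = 1

1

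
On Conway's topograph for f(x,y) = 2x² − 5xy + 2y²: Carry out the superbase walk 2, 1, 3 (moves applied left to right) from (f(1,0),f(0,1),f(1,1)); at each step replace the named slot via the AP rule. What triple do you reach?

start (2,2,-1) = (f(1,0),f(0,1),f(1,1))
replace slot 2: 2·(2+(-1)) − 2 = 0 → (2,0,-1)
replace slot 1: 2·(0+(-1)) − 2 = -4 → (-4,0,-1)
replace slot 3: 2·((-4)+0) − (-1) = -7 → (-4,0,-7)

-4,0,-7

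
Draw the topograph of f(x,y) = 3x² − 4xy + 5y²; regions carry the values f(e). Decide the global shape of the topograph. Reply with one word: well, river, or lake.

D = b²−4ac = (-4)² − 4·3·5 = -44
D < 0 ⇒ definite ⇒ every region one sign ⇒ single well

well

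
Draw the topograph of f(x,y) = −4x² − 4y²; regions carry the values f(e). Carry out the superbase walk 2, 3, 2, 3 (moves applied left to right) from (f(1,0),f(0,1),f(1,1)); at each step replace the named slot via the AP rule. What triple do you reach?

start (-4,-4,-8) = (f(1,0),f(0,1),f(1,1))
replace slot 2: 2·((-4)+(-8)) − (-4) = -20 → (-4,-20,-8)
replace slot 3: 2·((-4)+(-20)) − (-8) = -40 → (-4,-20,-40)
replace slot 2: 2·((-4)+(-40)) − (-20) = -68 → (-4,-68,-40)
replace slot 3: 2·((-4)+(-68)) − (-40) = -104 → (-4,-68,-104)

-4,-68,-104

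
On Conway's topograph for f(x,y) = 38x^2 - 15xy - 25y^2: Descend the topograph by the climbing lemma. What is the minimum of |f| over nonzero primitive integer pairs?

descent: ρ → (-25,15,38)  [lands on river]
river: ρ → (38,61,-2)
river: ρ → (-2,63,7)
river: ρ → (7,63,-2)
river: ρ → (-2,61,38)
river: ρ → (38,15,-25)
river: ρ → (-25,35,28)
river: ρ → (28,21,-32)
river: ρ → (-32,43,17)
river: ρ → (17,59,-8)
river: ρ → (-8,53,38)
river: ρ → (38,23,-23)
river: ρ → (-23,23,38)
river: ρ → (38,53,-8)
river: ρ → (-8,59,17)
river: ρ → (17,43,-32)
river: ρ → (-32,21,28)
river: ρ → (28,35,-25)
closes: descent 1, river 18
min |a| on river = 2

2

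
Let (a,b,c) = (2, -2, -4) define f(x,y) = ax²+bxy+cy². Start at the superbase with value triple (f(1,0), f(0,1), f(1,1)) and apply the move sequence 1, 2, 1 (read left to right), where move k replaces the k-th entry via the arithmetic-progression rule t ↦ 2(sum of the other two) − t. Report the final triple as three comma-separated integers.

start (2,-4,-4) = (f(1,0),f(0,1),f(1,1))
replace slot 1: 2·((-4)+(-4)) − 2 = -18 → (-18,-4,-4)
replace slot 2: 2·((-18)+(-4)) − (-4) = -40 → (-18,-40,-4)
replace slot 1: 2·((-40)+(-4)) − (-18) = -70 → (-70,-40,-4)

-70,-40,-4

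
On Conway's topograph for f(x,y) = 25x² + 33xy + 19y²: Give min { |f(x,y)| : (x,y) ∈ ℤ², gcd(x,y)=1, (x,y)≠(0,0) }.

translate: b→-17 (≡33 mod 50), so (25,33,19)→(25,-17,11)
flip: (25,-17,11)→(11,17,25)
translate: b→-5 (≡17 mod 22), so (11,17,25)→(11,-5,19)
reduced (well bottom): (11,-5,19) with a≤c, −a<b≤a
well minimum = a = 11

11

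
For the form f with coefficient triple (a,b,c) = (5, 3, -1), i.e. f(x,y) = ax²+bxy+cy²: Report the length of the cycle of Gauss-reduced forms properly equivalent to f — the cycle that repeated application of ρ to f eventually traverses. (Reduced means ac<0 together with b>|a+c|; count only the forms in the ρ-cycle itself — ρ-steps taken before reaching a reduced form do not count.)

D = 29, ⌊√D⌋ = 5
descent: ρ → (-1,5,1)  [lands on river]
river: ρ → (1,5,-1)
ρ-cycle length = 2 (tail of 1 descent step not counted)

2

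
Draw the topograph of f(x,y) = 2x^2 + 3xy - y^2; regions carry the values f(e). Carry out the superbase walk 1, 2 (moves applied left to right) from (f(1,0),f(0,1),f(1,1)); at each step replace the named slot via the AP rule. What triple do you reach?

start (2,-1,4) = (f(1,0),f(0,1),f(1,1))
replace slot 1: 2·((-1)+4) − 2 = 4 → (4,-1,4)
replace slot 2: 2·(4+4) − (-1) = 17 → (4,17,4)

4,17,4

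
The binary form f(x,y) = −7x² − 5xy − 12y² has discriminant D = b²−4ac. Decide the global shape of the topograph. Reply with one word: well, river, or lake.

D = b²−4ac = (-5)² − 4·(-7)·(-12) = -311
D < 0 ⇒ definite ⇒ every region one sign ⇒ single well

well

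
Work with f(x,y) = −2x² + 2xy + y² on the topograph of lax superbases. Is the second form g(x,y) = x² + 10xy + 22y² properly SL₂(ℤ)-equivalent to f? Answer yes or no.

D₁ = 12, D₂ = 12
river cycle of f (length 2): (1, 2, -2), (-2, 2, 1)
river cycle of g (length 2): (1, 2, -2), (-2, 2, 1)
cycles coincide ⇒ equivalent

yes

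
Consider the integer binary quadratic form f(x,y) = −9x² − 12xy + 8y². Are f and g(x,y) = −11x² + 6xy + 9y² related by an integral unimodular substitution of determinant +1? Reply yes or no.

D₁ = 432, D₂ = 432
river cycle of f (length 8): (8, 12, -9), (-9, 6, 11), (11, 16, -4), (-4, 16, 11), (11, 6, -9), (-9, 12, 8), (8, 20, -1), (-1, 20, 8)
river cycle of g (length 8): (9, 12, -8), (-8, 20, 1), (1, 20, -8), (-8, 12, 9), (9, 6, -11), (-11, 16, 4), (4, 16, -11), (-11, 6, 9)
cycles differ ⇒ inequivalent

no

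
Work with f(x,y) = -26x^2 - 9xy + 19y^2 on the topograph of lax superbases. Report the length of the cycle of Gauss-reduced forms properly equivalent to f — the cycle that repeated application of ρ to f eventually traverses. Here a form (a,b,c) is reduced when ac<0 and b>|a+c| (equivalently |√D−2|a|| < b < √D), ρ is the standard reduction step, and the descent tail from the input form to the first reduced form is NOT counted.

D = 2057, ⌊√D⌋ = 45
descent: ρ → (19,9,-26)  [lands on river]
river: ρ → (-26,43,2)
river: ρ → (2,45,-4)
river: ρ → (-4,43,13)
river: ρ → (13,35,-16)
river: ρ → (-16,29,19)
ρ-cycle length = 6 (tail of 1 descent step not counted)

6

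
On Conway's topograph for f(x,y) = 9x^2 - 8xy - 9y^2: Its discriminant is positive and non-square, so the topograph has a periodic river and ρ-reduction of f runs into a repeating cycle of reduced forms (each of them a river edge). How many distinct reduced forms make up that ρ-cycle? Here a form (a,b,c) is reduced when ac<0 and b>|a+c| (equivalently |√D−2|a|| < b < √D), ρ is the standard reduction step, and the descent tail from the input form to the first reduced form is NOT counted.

D = 388, ⌊√D⌋ = 19
descent: ρ → (-9,8,9)  [lands on river]
river: ρ → (9,10,-8)
river: ρ → (-8,6,11)
river: ρ → (11,16,-3)
river: ρ → (-3,14,16)
river: ρ → (16,18,-1)
river: ρ → (-1,18,16)
river: ρ → (16,14,-3)
river: ρ → (-3,16,11)
river: ρ → (11,6,-8)
river: ρ → (-8,10,9)
river: ρ → (9,8,-9)
river: ρ → (-9,10,8)
river: ρ → (8,6,-11)
river: ρ → (-11,16,3)
river: ρ → (3,14,-16)
river: ρ → (-16,18,1)
river: ρ → (1,18,-16)
river: ρ → (-16,14,3)
river: ρ → (3,16,-11)
river: ρ → (-11,6,8)
river: ρ → (8,10,-9)
ρ-cycle length = 22 (tail of 1 descent step not counted)

22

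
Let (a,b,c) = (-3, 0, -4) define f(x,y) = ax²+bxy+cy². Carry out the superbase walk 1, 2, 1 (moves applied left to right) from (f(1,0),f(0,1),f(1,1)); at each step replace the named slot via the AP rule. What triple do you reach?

start (-3,-4,-7) = (f(1,0),f(0,1),f(1,1))
replace slot 1: 2·((-4)+(-7)) − (-3) = -19 → (-19,-4,-7)
replace slot 2: 2·((-19)+(-7)) − (-4) = -48 → (-19,-48,-7)
replace slot 1: 2·((-48)+(-7)) − (-19) = -91 → (-91,-48,-7)

-91,-48,-7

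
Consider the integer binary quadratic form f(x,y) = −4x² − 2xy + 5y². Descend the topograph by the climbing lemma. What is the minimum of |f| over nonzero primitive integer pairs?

descent: ρ → (5,2,-4)  [lands on river]
river: ρ → (-4,6,3)
river: ρ → (3,6,-4)
river: ρ → (-4,2,5)
river: ρ → (5,8,-1)
river: ρ → (-1,8,5)
closes: descent 1, river 6
min |a| on river = 1

1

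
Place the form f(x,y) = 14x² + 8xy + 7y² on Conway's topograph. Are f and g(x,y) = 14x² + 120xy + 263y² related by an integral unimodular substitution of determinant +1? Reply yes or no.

D₁ = -328, D₂ = -328
f: flip: (14,8,7)→(7,-8,14)
f: translate: b→6 (≡-8 mod 14), so (7,-8,14)→(7,6,13)
f: reduced (well bottom): (7,6,13) with a≤c, −a<b≤a
g: translate: b→8 (≡120 mod 28), so (14,120,263)→(14,8,7)
g: flip: (14,8,7)→(7,-8,14)
g: translate: b→6 (≡-8 mod 14), so (7,-8,14)→(7,6,13)
g: reduced (well bottom): (7,6,13) with a≤c, −a<b≤a
reduced forms (7, 6, 13) vs (7, 6, 13) ⇒ equivalent

yes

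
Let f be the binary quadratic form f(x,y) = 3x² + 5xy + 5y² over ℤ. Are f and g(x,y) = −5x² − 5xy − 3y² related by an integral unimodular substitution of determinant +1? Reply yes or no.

D₁ = -35, D₂ = -35
f: translate: b→-1 (≡5 mod 6), so (3,5,5)→(3,-1,3)
f: flip: (3,-1,3)→(3,1,3)
f: reduced (well bottom): (3,1,3) with a≤c, −a<b≤a
g is negative-definite; reduce −g:
−g: flip: (5,5,3)→(3,-5,5)
−g: translate: b→1 (≡-5 mod 6), so (3,-5,5)→(3,1,3)
−g: reduced (well bottom): (3,1,3) with a≤c, −a<b≤a
flip sign back: reduced form of g is (-3,-1,-3)
reduced forms (3, 1, 3) vs (-3, -1, -3) ⇒ inequivalent

no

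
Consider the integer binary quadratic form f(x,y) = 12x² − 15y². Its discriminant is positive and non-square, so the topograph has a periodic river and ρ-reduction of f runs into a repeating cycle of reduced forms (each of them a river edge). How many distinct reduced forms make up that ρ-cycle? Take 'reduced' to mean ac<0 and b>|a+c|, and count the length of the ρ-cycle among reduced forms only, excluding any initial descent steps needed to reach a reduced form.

D = 720, ⌊√D⌋ = 26
descent: ρ → (-15,0,12)
descent: ρ → (12,24,-3)  [lands on river]
river: ρ → (-3,24,12)
ρ-cycle length = 2 (tail of 2 descent steps not counted)

2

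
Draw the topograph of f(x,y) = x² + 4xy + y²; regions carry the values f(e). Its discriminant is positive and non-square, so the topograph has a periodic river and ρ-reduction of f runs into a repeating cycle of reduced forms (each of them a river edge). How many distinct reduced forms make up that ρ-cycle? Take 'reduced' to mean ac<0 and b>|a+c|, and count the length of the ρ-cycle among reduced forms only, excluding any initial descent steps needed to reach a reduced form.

D = 12, ⌊√D⌋ = 3
descent: ρ → (1,2,-2)  [lands on river]
river: ρ → (-2,2,1)
ρ-cycle length = 2 (tail of 1 descent step not counted)

2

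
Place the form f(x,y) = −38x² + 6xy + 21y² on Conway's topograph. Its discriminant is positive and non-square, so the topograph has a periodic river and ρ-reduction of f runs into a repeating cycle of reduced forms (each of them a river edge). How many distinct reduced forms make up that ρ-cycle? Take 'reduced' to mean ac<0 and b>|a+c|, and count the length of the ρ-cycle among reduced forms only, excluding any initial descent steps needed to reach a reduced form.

D = 3228, ⌊√D⌋ = 56
descent: ρ → (21,36,-23)  [lands on river]
river: ρ → (-23,56,1)
river: ρ → (1,56,-23)
river: ρ → (-23,36,21)
river: ρ → (21,48,-11)
river: ρ → (-11,40,37)
river: ρ → (37,34,-14)
river: ρ → (-14,50,13)
river: ρ → (13,54,-6)
river: ρ → (-6,54,13)
river: ρ → (13,50,-14)
river: ρ → (-14,34,37)
river: ρ → (37,40,-11)
river: ρ → (-11,48,21)
ρ-cycle length = 14 (tail of 1 descent step not counted)

14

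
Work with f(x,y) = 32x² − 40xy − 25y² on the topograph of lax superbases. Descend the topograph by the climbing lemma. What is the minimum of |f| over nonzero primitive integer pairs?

descent: ρ → (-25,40,32)  [lands on river]
river: ρ → (32,24,-33)
river: ρ → (-33,42,23)
river: ρ → (23,50,-25)
river: ρ → (-25,50,23)
river: ρ → (23,42,-33)
river: ρ → (-33,24,32)
river: ρ → (32,40,-25)
river: ρ → (-25,60,12)
river: ρ → (12,60,-25)
closes: descent 1, river 10
min |a| on river = 12

12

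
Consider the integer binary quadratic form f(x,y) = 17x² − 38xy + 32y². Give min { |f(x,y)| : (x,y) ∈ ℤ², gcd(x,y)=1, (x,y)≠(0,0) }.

translate: b→-4 (≡-38 mod 34), so (17,-38,32)→(17,-4,11)
flip: (17,-4,11)→(11,4,17)
reduced (well bottom): (11,4,17) with a≤c, −a<b≤a
well minimum = a = 11

11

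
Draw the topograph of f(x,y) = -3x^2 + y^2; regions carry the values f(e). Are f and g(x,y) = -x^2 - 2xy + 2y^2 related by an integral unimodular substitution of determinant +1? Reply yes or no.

D₁ = 12, D₂ = 12
river cycle of f (length 2): (1, 2, -2), (-2, 2, 1)
river cycle of g (length 2): (2, 2, -1), (-1, 2, 2)
cycles differ ⇒ inequivalent

no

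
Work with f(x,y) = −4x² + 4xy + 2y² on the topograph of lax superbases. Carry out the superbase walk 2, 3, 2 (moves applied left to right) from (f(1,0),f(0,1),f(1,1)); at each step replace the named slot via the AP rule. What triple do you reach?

start (-4,2,2) = (f(1,0),f(0,1),f(1,1))
replace slot 2: 2·((-4)+2) − 2 = -6 → (-4,-6,2)
replace slot 3: 2·((-4)+(-6)) − 2 = -22 → (-4,-6,-22)
replace slot 2: 2·((-4)+(-22)) − (-6) = -46 → (-4,-46,-22)

-4,-46,-22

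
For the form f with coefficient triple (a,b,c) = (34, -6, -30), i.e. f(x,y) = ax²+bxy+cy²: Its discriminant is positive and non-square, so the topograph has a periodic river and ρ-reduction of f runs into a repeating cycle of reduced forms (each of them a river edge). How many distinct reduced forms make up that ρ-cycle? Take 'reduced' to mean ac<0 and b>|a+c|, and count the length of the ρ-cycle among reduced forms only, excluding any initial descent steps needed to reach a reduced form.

D = 4116, ⌊√D⌋ = 64
descent: ρ → (-30,6,34)  [lands on river]
river: ρ → (34,62,-2)
river: ρ → (-2,62,34)
river: ρ → (34,6,-30)
river: ρ → (-30,54,10)
river: ρ → (10,46,-50)
river: ρ → (-50,54,6)
river: ρ → (6,54,-50)
river: ρ → (-50,46,10)
river: ρ → (10,54,-30)
ρ-cycle length = 10 (tail of 1 descent step not counted)

10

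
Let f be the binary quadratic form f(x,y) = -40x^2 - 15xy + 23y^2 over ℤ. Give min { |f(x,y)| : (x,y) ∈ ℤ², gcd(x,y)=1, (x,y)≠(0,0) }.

descent: ρ → (23,61,-2)  [lands on river]
river: ρ → (-2,59,53)
river: ρ → (53,47,-8)
river: ρ → (-8,49,47)
river: ρ → (47,45,-10)
river: ρ → (-10,55,22)
river: ρ → (22,33,-32)
river: ρ → (-32,31,23)
closes: descent 1, river 8
min |a| on river = 2

2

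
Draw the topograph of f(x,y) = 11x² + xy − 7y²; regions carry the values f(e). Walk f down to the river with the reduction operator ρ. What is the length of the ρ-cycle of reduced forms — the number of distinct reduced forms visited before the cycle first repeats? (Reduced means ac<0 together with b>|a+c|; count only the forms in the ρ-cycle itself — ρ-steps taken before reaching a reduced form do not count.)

D = 309, ⌊√D⌋ = 17
descent: ρ → (-7,13,5)  [lands on river]
river: ρ → (5,17,-1)
river: ρ → (-1,17,5)
river: ρ → (5,13,-7)
river: ρ → (-7,15,3)
river: ρ → (3,15,-7)
ρ-cycle length = 6 (tail of 1 descent step not counted)

6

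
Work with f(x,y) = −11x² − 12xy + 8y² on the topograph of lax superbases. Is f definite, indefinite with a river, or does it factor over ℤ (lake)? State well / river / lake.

D = b²−4ac = (-12)² − 4·(-11)·8 = 496
D > 0 non-square ⇒ indefinite ⇒ periodic river

river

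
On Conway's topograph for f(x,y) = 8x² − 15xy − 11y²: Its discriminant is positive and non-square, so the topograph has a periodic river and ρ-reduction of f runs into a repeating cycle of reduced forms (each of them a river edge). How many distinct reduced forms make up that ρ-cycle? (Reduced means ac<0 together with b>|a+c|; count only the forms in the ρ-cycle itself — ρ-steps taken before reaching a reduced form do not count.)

D = 577, ⌊√D⌋ = 24
descent: ρ → (-11,15,8)  [lands on river]
river: ρ → (8,17,-9)
river: ρ → (-9,19,6)
river: ρ → (6,17,-12)
river: ρ → (-12,7,11)
river: ρ → (11,15,-8)
river: ρ → (-8,17,9)
river: ρ → (9,19,-6)
river: ρ → (-6,17,12)
river: ρ → (12,7,-11)
ρ-cycle length = 10 (tail of 1 descent step not counted)

10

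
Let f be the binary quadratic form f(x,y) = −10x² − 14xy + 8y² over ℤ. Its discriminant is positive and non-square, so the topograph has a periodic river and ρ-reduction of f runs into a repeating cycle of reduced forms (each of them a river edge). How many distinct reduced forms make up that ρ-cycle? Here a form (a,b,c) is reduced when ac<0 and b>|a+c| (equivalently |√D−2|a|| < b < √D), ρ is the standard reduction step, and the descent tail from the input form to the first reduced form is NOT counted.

D = 516, ⌊√D⌋ = 22
descent: ρ → (8,14,-10)  [lands on river]
river: ρ → (-10,6,12)
river: ρ → (12,18,-4)
river: ρ → (-4,22,2)
river: ρ → (2,22,-4)
river: ρ → (-4,18,12)
river: ρ → (12,6,-10)
river: ρ → (-10,14,8)
river: ρ → (8,18,-6)
river: ρ → (-6,18,8)
ρ-cycle length = 10 (tail of 1 descent step not counted)

10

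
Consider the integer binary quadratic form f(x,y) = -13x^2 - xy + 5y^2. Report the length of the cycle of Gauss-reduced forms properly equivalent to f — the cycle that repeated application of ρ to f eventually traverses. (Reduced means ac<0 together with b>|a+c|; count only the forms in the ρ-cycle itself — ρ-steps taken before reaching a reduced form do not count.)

D = 261, ⌊√D⌋ = 16
descent: ρ → (5,11,-7)  [lands on river]
river: ρ → (-7,3,9)
river: ρ → (9,15,-1)
river: ρ → (-1,15,9)
river: ρ → (9,3,-7)
river: ρ → (-7,11,5)
river: ρ → (5,9,-9)
river: ρ → (-9,9,5)
ρ-cycle length = 8 (tail of 1 descent step not counted)

8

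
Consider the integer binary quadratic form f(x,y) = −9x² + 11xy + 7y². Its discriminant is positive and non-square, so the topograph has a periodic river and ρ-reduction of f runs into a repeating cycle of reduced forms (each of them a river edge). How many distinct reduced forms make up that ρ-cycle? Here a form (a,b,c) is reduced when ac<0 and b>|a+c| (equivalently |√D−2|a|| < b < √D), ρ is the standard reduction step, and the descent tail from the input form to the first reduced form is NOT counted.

D = 373, ⌊√D⌋ = 19
river: ρ → (7,17,-3)
river: ρ → (-3,19,1)
river: ρ → (1,19,-3)
river: ρ → (-3,17,7)
river: ρ → (7,11,-9)
river: ρ → (-9,7,9)
river: ρ → (9,11,-7)
river: ρ → (-7,17,3)
river: ρ → (3,19,-1)
river: ρ → (-1,19,3)
river: ρ → (3,17,-7)
river: ρ → (-7,11,9)
river: ρ → (9,7,-9)
river: ρ → (-9,11,7)
ρ-cycle length = 14 (tail of 0 descent steps not counted)

14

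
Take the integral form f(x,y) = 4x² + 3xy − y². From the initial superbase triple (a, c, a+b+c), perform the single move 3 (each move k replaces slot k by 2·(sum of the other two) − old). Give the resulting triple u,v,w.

start (4,-1,6) = (f(1,0),f(0,1),f(1,1))
replace slot 3: 2·(4+(-1)) − 6 = 0 → (4,-1,0)

4,-1,0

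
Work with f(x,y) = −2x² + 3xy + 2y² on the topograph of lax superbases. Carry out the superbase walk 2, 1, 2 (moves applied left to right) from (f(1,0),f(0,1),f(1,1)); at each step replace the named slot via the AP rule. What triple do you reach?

start (-2,2,3) = (f(1,0),f(0,1),f(1,1))
replace slot 2: 2·((-2)+3) − 2 = 0 → (-2,0,3)
replace slot 1: 2·(0+3) − (-2) = 8 → (8,0,3)
replace slot 2: 2·(8+3) − 0 = 22 → (8,22,3)

8,22,3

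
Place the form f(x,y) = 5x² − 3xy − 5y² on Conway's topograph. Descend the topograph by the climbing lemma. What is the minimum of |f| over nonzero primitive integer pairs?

descent: ρ → (-5,3,5)  [lands on river]
river: ρ → (5,7,-3)
river: ρ → (-3,5,7)
river: ρ → (7,9,-1)
river: ρ → (-1,9,7)
river: ρ → (7,5,-3)
river: ρ → (-3,7,5)
river: ρ → (5,3,-5)
river: ρ → (-5,7,3)
river: ρ → (3,5,-7)
river: ρ → (-7,9,1)
river: ρ → (1,9,-7)
river: ρ → (-7,5,3)
river: ρ → (3,7,-5)
closes: descent 1, river 14
min |a| on river = 1

1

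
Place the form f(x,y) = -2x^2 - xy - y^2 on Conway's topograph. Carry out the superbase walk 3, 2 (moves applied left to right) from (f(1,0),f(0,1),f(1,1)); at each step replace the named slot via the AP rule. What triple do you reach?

start (-2,-1,-4) = (f(1,0),f(0,1),f(1,1))
replace slot 3: 2·((-2)+(-1)) − (-4) = -2 → (-2,-1,-2)
replace slot 2: 2·((-2)+(-2)) − (-1) = -7 → (-2,-7,-2)

-2,-7,-2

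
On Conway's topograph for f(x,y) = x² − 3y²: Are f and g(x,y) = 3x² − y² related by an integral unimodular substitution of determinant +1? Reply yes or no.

D₁ = 12, D₂ = 12
river cycle of f (length 2): (1, 2, -2), (-2, 2, 1)
river cycle of g (length 2): (-1, 2, 2), (2, 2, -1)
cycles differ ⇒ inequivalent

no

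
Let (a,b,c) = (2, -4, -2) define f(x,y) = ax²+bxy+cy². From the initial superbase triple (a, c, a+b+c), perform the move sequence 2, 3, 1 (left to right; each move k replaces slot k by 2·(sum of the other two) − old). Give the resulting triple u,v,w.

start (2,-2,-4) = (f(1,0),f(0,1),f(1,1))
replace slot 2: 2·(2+(-4)) − (-2) = -2 → (2,-2,-4)
replace slot 3: 2·(2+(-2)) − (-4) = 4 → (2,-2,4)
replace slot 1: 2·((-2)+4) − 2 = 2 → (2,-2,4)

2,-2,4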